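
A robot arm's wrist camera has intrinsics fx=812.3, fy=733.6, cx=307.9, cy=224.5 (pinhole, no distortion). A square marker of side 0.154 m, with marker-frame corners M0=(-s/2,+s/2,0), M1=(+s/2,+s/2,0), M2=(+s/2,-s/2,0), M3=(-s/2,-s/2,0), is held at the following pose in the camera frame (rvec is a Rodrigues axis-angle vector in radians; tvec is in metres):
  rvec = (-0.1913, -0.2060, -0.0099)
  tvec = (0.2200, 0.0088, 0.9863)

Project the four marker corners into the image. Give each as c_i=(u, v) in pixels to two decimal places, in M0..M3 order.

Intrinsics K: fx=812.3, fy=733.6, cx=307.9, cy=224.5
Marker side s = 0.154 m; corners in marker frame (Z=0):
  M0 = (-0.0770, +0.0770, 0)
  M1 = (+0.0770, +0.0770, 0)
  M2 = (+0.0770, -0.0770, 0)
  M3 = (-0.0770, -0.0770, 0)
rvec = (-0.1913, -0.2060, -0.0099), |rvec| = θ = 0.28130 rad = 16.117°
Rodrigues: sinθ=0.27760, 1−cosθ=0.03930; R = I + sinθ·[k]× + (1−cosθ)·[k]×²:
    [+0.97887 +0.02934 -0.20235]
    [+0.00980 +0.98177 +0.18980]
    [+0.20423 -0.18777 +0.96074]
t = (0.2200, 0.0088, 0.9863) m
M0: Pc = R·M0+t = (+0.14689, +0.08364, +0.95612); u = 812.3·(+0.14689)/0.95612 + 307.9 = 432.6922, v = 733.6·(+0.08364)/0.95612 + 224.5 = 288.6758
M1: Pc = R·M1+t = (+0.29763, +0.08515, +0.98757); u = 812.3·(+0.29763)/0.98757 + 307.9 = 552.7107, v = 733.6·(+0.08515)/0.98757 + 224.5 = 287.7536
M2: Pc = R·M2+t = (+0.29311, -0.06604, +1.01648); u = 812.3·(+0.29311)/1.01648 + 307.9 = 542.1350, v = 733.6·(-0.06604)/1.01648 + 224.5 = 176.8375
M3: Pc = R·M3+t = (+0.14237, -0.06755, +0.98503); u = 812.3·(+0.14237)/0.98503 + 307.9 = 425.3022, v = 733.6·(-0.06755)/0.98503 + 224.5 = 174.1912

c0=(432.69, 288.68) c1=(552.71, 287.75) c2=(542.13, 176.84) c3=(425.30, 174.19)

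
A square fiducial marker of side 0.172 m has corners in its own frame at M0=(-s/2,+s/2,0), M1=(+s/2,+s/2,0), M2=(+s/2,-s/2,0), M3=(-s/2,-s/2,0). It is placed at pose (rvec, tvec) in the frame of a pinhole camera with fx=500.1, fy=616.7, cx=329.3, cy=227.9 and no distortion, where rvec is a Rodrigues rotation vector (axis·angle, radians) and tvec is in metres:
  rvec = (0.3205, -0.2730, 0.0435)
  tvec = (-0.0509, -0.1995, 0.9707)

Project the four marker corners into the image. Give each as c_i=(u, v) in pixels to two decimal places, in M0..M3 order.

Intrinsics K: fx=500.1, fy=616.7, cx=329.3, cy=227.9
Marker side s = 0.172 m; corners in marker frame (Z=0):
  M0 = (-0.0860, +0.0860, 0)
  M1 = (+0.0860, +0.0860, 0)
  M2 = (+0.0860, -0.0860, 0)
  M3 = (-0.0860, -0.0860, 0)
rvec = (0.3205, -0.2730, 0.0435), |rvec| = θ = 0.42325 rad = 24.251°
Rodrigues: sinθ=0.41073, 1−cosθ=0.08824; R = I + sinθ·[k]× + (1−cosθ)·[k]×²:
    [+0.96236 -0.08531 -0.25805]
    [-0.00089 +0.94847 -0.31687]
    [+0.27179 +0.30517 +0.91269]
t = (-0.0509, -0.1995, 0.9707) m
M0: Pc = R·M0+t = (-0.14100, -0.11786, +0.97357); u = 500.1·(-0.14100)/0.97357 + 329.3 = 256.8719, v = 616.7·(-0.11786)/0.97357 + 227.9 = 153.2455
M1: Pc = R·M1+t = (+0.02453, -0.11801, +1.02032); u = 500.1·(+0.02453)/1.02032 + 329.3 = 341.3211, v = 616.7·(-0.11801)/1.02032 + 227.9 = 156.5738
M2: Pc = R·M2+t = (+0.03920, -0.28114, +0.96783); u = 500.1·(+0.03920)/0.96783 + 329.3 = 349.5553, v = 616.7·(-0.28114)/0.96783 + 227.9 = 48.7549
M3: Pc = R·M3+t = (-0.12633, -0.28099, +0.92108); u = 500.1·(-0.12633)/0.92108 + 329.3 = 260.7116, v = 616.7·(-0.28099)/0.92108 + 227.9 = 39.7648

c0=(256.87, 153.25) c1=(341.32, 156.57) c2=(349.56, 48.75) c3=(260.71, 39.76)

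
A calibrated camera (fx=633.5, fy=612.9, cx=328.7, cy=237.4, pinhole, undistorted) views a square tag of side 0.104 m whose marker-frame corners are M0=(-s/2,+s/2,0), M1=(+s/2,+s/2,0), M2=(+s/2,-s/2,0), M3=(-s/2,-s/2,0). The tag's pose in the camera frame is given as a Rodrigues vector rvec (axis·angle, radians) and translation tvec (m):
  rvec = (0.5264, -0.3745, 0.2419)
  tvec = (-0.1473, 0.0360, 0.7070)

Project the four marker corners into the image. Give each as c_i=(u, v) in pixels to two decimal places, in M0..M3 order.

c0=(140.25, 300.46) c1=(230.20, 307.81) c2=(253.47, 236.59) c3=(158.77, 224.18)

Intrinsics K: fx=633.5, fy=612.9, cx=328.7, cy=237.4
Marker side s = 0.104 m; corners in marker frame (Z=0):
  M0 = (-0.0520, +0.0520, 0)
  M1 = (+0.0520, +0.0520, 0)
  M2 = (+0.0520, -0.0520, 0)
  M3 = (-0.0520, -0.0520, 0)
rvec = (0.5264, -0.3745, 0.2419), |rvec| = θ = 0.68983 rad = 39.524°
Rodrigues: sinθ=0.63640, 1−cosθ=0.22864; R = I + sinθ·[k]× + (1−cosθ)·[k]×²:
    [+0.90450 -0.31789 -0.28431]
    [+0.12845 +0.83874 -0.52916]
    [+0.40668 +0.44211 +0.79947]
t = (-0.1473, 0.0360, 0.7070) m
M0: Pc = R·M0+t = (-0.21086, +0.07294, +0.70884); u = 633.5·(-0.21086)/0.70884 + 328.7 = 140.2486, v = 612.9·(+0.07294)/0.70884 + 237.4 = 300.4637
M1: Pc = R·M1+t = (-0.11680, +0.08629, +0.75114); u = 633.5·(-0.11680)/0.75114 + 328.7 = 230.1953, v = 612.9·(+0.08629)/0.75114 + 237.4 = 307.8126
M2: Pc = R·M2+t = (-0.08374, -0.00094, +0.70516); u = 633.5·(-0.08374)/0.70516 + 328.7 = 253.4732, v = 612.9·(-0.00094)/0.70516 + 237.4 = 236.5869
M3: Pc = R·M3+t = (-0.17780, -0.01429, +0.66286); u = 633.5·(-0.17780)/0.66286 + 328.7 = 158.7726, v = 612.9·(-0.01429)/0.66286 + 237.4 = 224.1836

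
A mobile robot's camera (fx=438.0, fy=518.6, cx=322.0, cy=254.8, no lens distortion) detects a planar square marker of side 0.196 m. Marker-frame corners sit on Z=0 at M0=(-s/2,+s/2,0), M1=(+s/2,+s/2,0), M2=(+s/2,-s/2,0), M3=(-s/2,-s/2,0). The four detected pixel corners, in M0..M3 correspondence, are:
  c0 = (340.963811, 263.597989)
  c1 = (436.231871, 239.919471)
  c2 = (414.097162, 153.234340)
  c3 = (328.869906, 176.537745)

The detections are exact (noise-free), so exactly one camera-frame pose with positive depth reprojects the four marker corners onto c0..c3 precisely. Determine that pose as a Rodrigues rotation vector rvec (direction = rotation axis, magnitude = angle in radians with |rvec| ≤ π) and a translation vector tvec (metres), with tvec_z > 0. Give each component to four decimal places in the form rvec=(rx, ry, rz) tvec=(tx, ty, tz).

rvec=(-0.5268, 0.1714, -0.1726) tvec=(0.1226, -0.0883, 0.9415)

Intrinsics K: fx=438.0, fy=518.6, cx=322.0, cy=254.8
Marker side s = 0.196 m; corners in marker frame (Z=0):
  M0 = (-0.0980, +0.0980, 0)
  M1 = (+0.0980, +0.0980, 0)
  M2 = (+0.0980, -0.0980, 0)
  M3 = (-0.0980, -0.0980, 0)
Detected image corners:
  c0 = (340.963811, 263.597989) px
  c1 = (436.231871, 239.919471) px
  c2 = (414.097162, 153.234340) px
  c3 = (328.869906, 176.537745) px
Planar DLT: solve 8×8 A·h = b for H (H[2,2]=1):
  H  [+411.55703 -119.71157 +379.03155]
  H  [-145.85195 +329.92692 +206.15095]
  H  [-0.12505 -0.54393 +1.00000]
B = K⁻¹H; ‖b₁‖=1.062106, ‖b₂‖=1.062106; λ = 2/(‖b₁‖+‖b₂‖) = 0.941526, sign → tz>0 ⇒ λ=+0.941526
r₁ = λ·B[:,0] = (+0.97124,-0.20695,-0.11774); r₂ = λ·B[:,1] = (+0.11916,+0.85061,-0.51212)
r₃ = r₁×r₂ = (+0.20613,+0.48337,+0.85080); SVD([r₁ r₂ r₃]) → R = UVᵀ:
  R  [+0.97124 +0.11916 +0.20613]
  R  [-0.20695 +0.85061 +0.48337]
  R  [-0.11774 -0.51212 +0.85080]
t = (+0.12260, -0.08832, +0.94153) m
tr R = 2.672650; θ = arccos((tr R − 1)/2) = 0.580251 rad = 33.246°
axis k = ((R−Rᵀ)₃₂, (R−Rᵀ)₁₃, (R−Rᵀ)₂₁) / (2 sinθ) = (-0.907907, +0.295378, -0.297418)
rvec = θ·k = (-0.526814, +0.171394, -0.172577)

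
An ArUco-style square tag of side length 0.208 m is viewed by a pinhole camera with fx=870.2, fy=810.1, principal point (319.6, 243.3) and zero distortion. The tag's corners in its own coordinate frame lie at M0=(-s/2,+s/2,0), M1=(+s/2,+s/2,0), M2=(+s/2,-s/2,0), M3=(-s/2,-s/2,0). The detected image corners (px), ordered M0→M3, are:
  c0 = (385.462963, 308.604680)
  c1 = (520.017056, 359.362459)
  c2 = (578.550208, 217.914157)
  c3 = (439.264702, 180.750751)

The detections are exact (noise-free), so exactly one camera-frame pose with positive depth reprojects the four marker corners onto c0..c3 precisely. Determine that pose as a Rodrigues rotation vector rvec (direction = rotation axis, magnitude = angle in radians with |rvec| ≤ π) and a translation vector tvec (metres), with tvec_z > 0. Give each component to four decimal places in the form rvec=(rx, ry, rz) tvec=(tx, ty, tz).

rvec=(-0.1435, 0.5757, 0.3557) tvec=(0.2118, 0.0318, 1.1671)

Intrinsics K: fx=870.2, fy=810.1, cx=319.6, cy=243.3
Marker side s = 0.208 m; corners in marker frame (Z=0):
  M0 = (-0.1040, +0.1040, 0)
  M1 = (+0.1040, +0.1040, 0)
  M2 = (+0.1040, -0.1040, 0)
  M3 = (-0.1040, -0.1040, 0)
Detected image corners:
  c0 = (385.462963, 308.604680) px
  c1 = (520.017056, 359.362459) px
  c2 = (578.550208, 217.914157) px
  c3 = (439.264702, 180.750751) px
Planar DLT: solve 8×8 A·h = b for H (H[2,2]=1):
  H  [+429.48397 -283.45756 +477.52043]
  H  [+84.35056 +637.98808 +265.36651]
  H  [-0.47589 -0.02908 +1.00000]
B = K⁻¹H; ‖b₁‖=0.856834, ‖b₂‖=0.856834; λ = 2/(‖b₁‖+‖b₂‖) = 1.167087, sign → tz>0 ⇒ λ=+1.167087
r₁ = λ·B[:,0] = (+0.78000,+0.28833,-0.55540); r₂ = λ·B[:,1] = (-0.36770,+0.92933,-0.03394)
r₃ = r₁×r₂ = (+0.50636,+0.23070,+0.83089); SVD([r₁ r₂ r₃]) → R = UVᵀ:
  R  [+0.78000 -0.36770 +0.50636]
  R  [+0.28833 +0.92933 +0.23070]
  R  [-0.55540 -0.03394 +0.83089]
t = (+0.21180, +0.03179, +1.16709) m
tr R = 2.540209; θ = arccos((tr R − 1)/2) = 0.691791 rad = 39.637°
axis k = ((R−Rᵀ)₃₂, (R−Rᵀ)₁₃, (R−Rᵀ)₂₁) / (2 sinθ) = (-0.207427, +0.832214, +0.514193)
rvec = θ·k = (-0.143496, +0.575718, +0.355714)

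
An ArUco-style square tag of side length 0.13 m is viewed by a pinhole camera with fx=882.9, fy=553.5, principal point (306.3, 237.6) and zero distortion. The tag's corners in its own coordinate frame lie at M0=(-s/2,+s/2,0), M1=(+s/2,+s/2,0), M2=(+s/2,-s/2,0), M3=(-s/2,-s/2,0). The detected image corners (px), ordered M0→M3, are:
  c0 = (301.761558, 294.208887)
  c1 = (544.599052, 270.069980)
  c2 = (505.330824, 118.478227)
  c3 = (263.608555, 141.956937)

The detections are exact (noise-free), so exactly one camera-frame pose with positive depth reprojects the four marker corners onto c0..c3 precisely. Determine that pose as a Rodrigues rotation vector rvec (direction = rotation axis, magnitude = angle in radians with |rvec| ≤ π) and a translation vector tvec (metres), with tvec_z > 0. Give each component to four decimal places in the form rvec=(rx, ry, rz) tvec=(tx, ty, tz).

Intrinsics K: fx=882.9, fy=553.5, cx=306.3, cy=237.6
Marker side s = 0.13 m; corners in marker frame (Z=0):
  M0 = (-0.0650, +0.0650, 0)
  M1 = (+0.0650, +0.0650, 0)
  M2 = (+0.0650, -0.0650, 0)
  M3 = (-0.0650, -0.0650, 0)
Detected image corners:
  c0 = (301.761558, 294.208887) px
  c1 = (544.599052, 270.069980) px
  c2 = (505.330824, 118.478227) px
  c3 = (263.608555, 141.956937) px
Planar DLT: solve 8×8 A·h = b for H (H[2,2]=1):
  H  [+1874.66350 +281.72805 +403.98914]
  H  [-177.53050 +1160.42880 +205.96118]
  H  [+0.02720 -0.03975 +1.00000]
B = K⁻¹H; ‖b₁‖=2.140017, ‖b₂‖=2.140017; λ = 2/(‖b₁‖+‖b₂‖) = 0.467286, sign → tz>0 ⇒ λ=+0.467286
r₁ = λ·B[:,0] = (+0.98778,-0.15533,+0.01271); r₂ = λ·B[:,1] = (+0.15555,+0.98765,-0.01858)
r₃ = r₁×r₂ = (-0.00967,+0.02033,+0.99975); SVD([r₁ r₂ r₃]) → R = UVᵀ:
  R  [+0.98778 +0.15555 -0.00967]
  R  [-0.15533 +0.98765 +0.02033]
  R  [+0.01271 -0.01858 +0.99975]
t = (+0.05170, -0.02671, +0.46729) m
tr R = 2.975180; θ = arccos((tr R − 1)/2) = 0.157707 rad = 9.036°
axis k = ((R−Rᵀ)₃₂, (R−Rᵀ)₁₃, (R−Rᵀ)₂₁) / (2 sinθ) = (-0.123851, -0.071236, -0.989741)
rvec = θ·k = (-0.019532, -0.011234, -0.156089)

rvec=(-0.0195, -0.0112, -0.1561) tvec=(0.0517, -0.0267, 0.4673)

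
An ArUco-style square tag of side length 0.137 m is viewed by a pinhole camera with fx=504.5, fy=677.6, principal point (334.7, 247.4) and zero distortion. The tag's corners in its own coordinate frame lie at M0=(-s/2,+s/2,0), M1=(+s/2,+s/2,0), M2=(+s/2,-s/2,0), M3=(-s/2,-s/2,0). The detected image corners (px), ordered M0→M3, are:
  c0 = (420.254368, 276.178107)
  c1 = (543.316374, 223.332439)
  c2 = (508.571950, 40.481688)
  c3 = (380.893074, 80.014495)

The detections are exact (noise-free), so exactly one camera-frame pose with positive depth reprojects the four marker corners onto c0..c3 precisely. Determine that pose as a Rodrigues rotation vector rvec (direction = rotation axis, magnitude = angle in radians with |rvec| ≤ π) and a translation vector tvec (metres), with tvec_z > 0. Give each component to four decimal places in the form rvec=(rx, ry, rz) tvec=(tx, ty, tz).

rvec=(0.0162, -0.2651, -0.2764) tvec=(0.1235, -0.0649, 0.4754)

Intrinsics K: fx=504.5, fy=677.6, cx=334.7, cy=247.4
Marker side s = 0.137 m; corners in marker frame (Z=0):
  M0 = (-0.0685, +0.0685, 0)
  M1 = (+0.0685, +0.0685, 0)
  M2 = (+0.0685, -0.0685, 0)
  M3 = (-0.0685, -0.0685, 0)
Detected image corners:
  c0 = (420.254368, 276.178107) px
  c1 = (543.316374, 223.332439) px
  c2 = (508.571950, 40.481688) px
  c3 = (380.893074, 80.014495) px
Planar DLT: solve 8×8 A·h = b for H (H[2,2]=1):
  H  [+1164.88279 +320.50486 +465.71403]
  H  [-253.89900 +1398.42197 +154.85822]
  H  [+0.53943 +0.10937 +1.00000]
B = K⁻¹H; ‖b₁‖=2.103475, ‖b₂‖=2.103475; λ = 2/(‖b₁‖+‖b₂‖) = 0.475404, sign → tz>0 ⇒ λ=+0.475404
r₁ = λ·B[:,0] = (+0.92757,-0.27177,+0.25645); r₂ = λ·B[:,1] = (+0.26752,+0.96215,+0.05200)
r₃ = r₁×r₂ = (-0.26087,+0.02038,+0.96516); SVD([r₁ r₂ r₃]) → R = UVᵀ:
  R  [+0.92757 +0.26752 -0.26087]
  R  [-0.27177 +0.96215 +0.02038]
  R  [+0.25645 +0.05200 +0.96516]
t = (+0.12346, -0.06493, +0.47540) m
tr R = 2.854871; θ = arccos((tr R − 1)/2) = 0.383300 rad = 21.961°
axis k = ((R−Rᵀ)₃₂, (R−Rᵀ)₁₃, (R−Rᵀ)₂₁) / (2 sinθ) = (+0.042277, -0.691634, -0.721010)
rvec = θ·k = (+0.016205, -0.265103, -0.276363)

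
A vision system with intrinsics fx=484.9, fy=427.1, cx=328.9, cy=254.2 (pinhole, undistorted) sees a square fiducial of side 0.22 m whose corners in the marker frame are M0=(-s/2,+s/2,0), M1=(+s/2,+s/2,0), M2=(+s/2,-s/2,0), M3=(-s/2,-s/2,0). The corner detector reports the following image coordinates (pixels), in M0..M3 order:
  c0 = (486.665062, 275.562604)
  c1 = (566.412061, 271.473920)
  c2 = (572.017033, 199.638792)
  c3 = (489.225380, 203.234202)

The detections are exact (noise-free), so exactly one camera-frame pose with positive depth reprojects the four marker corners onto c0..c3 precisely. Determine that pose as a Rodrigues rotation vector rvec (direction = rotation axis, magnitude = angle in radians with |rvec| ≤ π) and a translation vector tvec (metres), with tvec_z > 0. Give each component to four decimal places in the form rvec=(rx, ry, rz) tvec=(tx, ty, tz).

Intrinsics K: fx=484.9, fy=427.1, cx=328.9, cy=254.2
Marker side s = 0.22 m; corners in marker frame (Z=0):
  M0 = (-0.1100, +0.1100, 0)
  M1 = (+0.1100, +0.1100, 0)
  M2 = (+0.1100, -0.1100, 0)
  M3 = (-0.1100, -0.1100, 0)
Detected image corners:
  c0 = (486.665062, 275.562604) px
  c1 = (566.412061, 271.473920) px
  c2 = (572.017033, 199.638792) px
  c3 = (489.225380, 203.234202) px
Planar DLT: solve 8×8 A·h = b for H (H[2,2]=1):
  H  [+390.57148 +72.49347 +528.72128]
  H  [-7.91708 +368.56005 +238.15200]
  H  [+0.04029 +0.17231 +1.00000]
B = K⁻¹H; ‖b₁‖=0.780341, ‖b₂‖=0.780341; λ = 2/(‖b₁‖+‖b₂‖) = 1.281490, sign → tz>0 ⇒ λ=+1.281490
r₁ = λ·B[:,0] = (+0.99718,-0.05448,+0.05163); r₂ = λ·B[:,1] = (+0.04181,+0.97442,+0.22082)
r₃ = r₁×r₂ = (-0.06234,-0.21804,+0.97395); SVD([r₁ r₂ r₃]) → R = UVᵀ:
  R  [+0.99718 +0.04181 -0.06234]
  R  [-0.05448 +0.97442 -0.21804]
  R  [+0.05163 +0.22082 +0.97395]
t = (+0.52809, -0.04815, +1.28149) m
tr R = 2.945545; θ = arccos((tr R − 1)/2) = 0.233890 rad = 13.401°
axis k = ((R−Rᵀ)₃₂, (R−Rᵀ)₁₃, (R−Rᵀ)₂₁) / (2 sinθ) = (+0.946777, -0.245884, -0.207739)
rvec = θ·k = (+0.221441, -0.057510, -0.048588)

rvec=(0.2214, -0.0575, -0.0486) tvec=(0.5281, -0.0482, 1.2815)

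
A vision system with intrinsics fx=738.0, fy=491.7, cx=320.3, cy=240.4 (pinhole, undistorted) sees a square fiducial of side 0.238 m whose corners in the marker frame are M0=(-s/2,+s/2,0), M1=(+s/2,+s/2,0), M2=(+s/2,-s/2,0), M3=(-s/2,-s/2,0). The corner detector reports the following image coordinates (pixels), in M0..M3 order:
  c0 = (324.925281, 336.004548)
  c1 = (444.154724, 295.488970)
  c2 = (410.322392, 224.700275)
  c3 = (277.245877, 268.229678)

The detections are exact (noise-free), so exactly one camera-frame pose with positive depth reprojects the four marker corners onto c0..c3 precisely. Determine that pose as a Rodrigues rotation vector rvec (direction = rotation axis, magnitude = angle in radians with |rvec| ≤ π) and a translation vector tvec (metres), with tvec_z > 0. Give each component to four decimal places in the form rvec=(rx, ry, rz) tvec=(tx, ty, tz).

rvec=(0.5398, -0.2259, -0.4121) tvec=(0.0765, 0.1067, 1.2402)

Intrinsics K: fx=738.0, fy=491.7, cx=320.3, cy=240.4
Marker side s = 0.238 m; corners in marker frame (Z=0):
  M0 = (-0.1190, +0.1190, 0)
  M1 = (+0.1190, +0.1190, 0)
  M2 = (+0.1190, -0.1190, 0)
  M3 = (-0.1190, -0.1190, 0)
Detected image corners:
  c0 = (324.925281, 336.004548) px
  c1 = (444.154724, 295.488970) px
  c2 = (410.322392, 224.700275) px
  c3 = (277.245877, 268.229678) px
Planar DLT: solve 8×8 A·h = b for H (H[2,2]=1):
  H  [+558.07170 +329.37387 +365.82547]
  H  [-153.44775 +413.44274 +282.69636]
  H  [+0.08107 +0.43500 +1.00000]
B = K⁻¹H; ‖b₁‖=0.806305, ‖b₂‖=0.806305; λ = 2/(‖b₁‖+‖b₂‖) = 1.240225, sign → tz>0 ⇒ λ=+1.240225
r₁ = λ·B[:,0] = (+0.89421,-0.43620,+0.10055); r₂ = λ·B[:,1] = (+0.31937,+0.77906,+0.53950)
r₃ = r₁×r₂ = (-0.31366,-0.45032,+0.83596); SVD([r₁ r₂ r₃]) → R = UVᵀ:
  R  [+0.89421 +0.31937 -0.31366]
  R  [-0.43620 +0.77906 -0.45032]
  R  [+0.10055 +0.53950 +0.83596]
t = (+0.07651, +0.10668, +1.24022) m
tr R = 2.509238; θ = arccos((tr R − 1)/2) = 0.715723 rad = 41.008°
axis k = ((R−Rᵀ)₃₂, (R−Rᵀ)₁₃, (R−Rᵀ)₂₁) / (2 sinθ) = (+0.754247, -0.315631, -0.575751)
rvec = θ·k = (+0.539832, -0.225904, -0.412079)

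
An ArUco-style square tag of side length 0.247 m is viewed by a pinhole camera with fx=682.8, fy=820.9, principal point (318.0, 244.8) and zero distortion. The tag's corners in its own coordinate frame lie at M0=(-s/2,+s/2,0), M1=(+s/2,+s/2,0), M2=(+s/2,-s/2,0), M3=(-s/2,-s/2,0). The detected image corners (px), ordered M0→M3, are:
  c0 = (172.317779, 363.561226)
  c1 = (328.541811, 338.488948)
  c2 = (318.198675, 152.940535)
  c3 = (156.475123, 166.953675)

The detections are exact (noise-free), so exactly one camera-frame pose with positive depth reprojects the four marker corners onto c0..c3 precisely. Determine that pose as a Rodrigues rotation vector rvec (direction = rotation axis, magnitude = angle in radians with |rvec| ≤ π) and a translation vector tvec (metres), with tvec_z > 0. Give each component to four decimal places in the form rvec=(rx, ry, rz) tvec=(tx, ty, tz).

Intrinsics K: fx=682.8, fy=820.9, cx=318.0, cy=244.8
Marker side s = 0.247 m; corners in marker frame (Z=0):
  M0 = (-0.1235, +0.1235, 0)
  M1 = (+0.1235, +0.1235, 0)
  M2 = (+0.1235, -0.1235, 0)
  M3 = (-0.1235, -0.1235, 0)
Detected image corners:
  c0 = (172.317779, 363.561226) px
  c1 = (328.541811, 338.488948) px
  c2 = (318.198675, 152.940535) px
  c3 = (156.475123, 166.953675) px
Planar DLT: solve 8×8 A·h = b for H (H[2,2]=1):
  H  [+703.58822 +81.87346 +246.40065]
  H  [-16.45621 +803.50756 +256.60147]
  H  [+0.24657 +0.11975 +1.00000]
B = K⁻¹H; ‖b₁‖=0.952836, ‖b₂‖=0.952836; λ = 2/(‖b₁‖+‖b₂‖) = 1.049499, sign → tz>0 ⇒ λ=+1.049499
r₁ = λ·B[:,0] = (+0.96093,-0.09821,+0.25877); r₂ = λ·B[:,1] = (+0.06731,+0.98979,+0.12568)
r₃ = r₁×r₂ = (-0.26847,-0.10335,+0.95773); SVD([r₁ r₂ r₃]) → R = UVᵀ:
  R  [+0.96093 +0.06731 -0.26847]
  R  [-0.09821 +0.98979 -0.10335]
  R  [+0.25877 +0.12568 +0.95773]
t = (-0.11005, +0.01509, +1.04950) m
tr R = 2.908444; θ = arccos((tr R − 1)/2) = 0.303748 rad = 17.403°
axis k = ((R−Rᵀ)₃₂, (R−Rᵀ)₁₃, (R−Rᵀ)₂₁) / (2 sinθ) = (+0.382857, -0.881396, -0.276699)
rvec = θ·k = (+0.116292, -0.267722, -0.084047)

rvec=(0.1163, -0.2677, -0.0840) tvec=(-0.1101, 0.0151, 1.0495)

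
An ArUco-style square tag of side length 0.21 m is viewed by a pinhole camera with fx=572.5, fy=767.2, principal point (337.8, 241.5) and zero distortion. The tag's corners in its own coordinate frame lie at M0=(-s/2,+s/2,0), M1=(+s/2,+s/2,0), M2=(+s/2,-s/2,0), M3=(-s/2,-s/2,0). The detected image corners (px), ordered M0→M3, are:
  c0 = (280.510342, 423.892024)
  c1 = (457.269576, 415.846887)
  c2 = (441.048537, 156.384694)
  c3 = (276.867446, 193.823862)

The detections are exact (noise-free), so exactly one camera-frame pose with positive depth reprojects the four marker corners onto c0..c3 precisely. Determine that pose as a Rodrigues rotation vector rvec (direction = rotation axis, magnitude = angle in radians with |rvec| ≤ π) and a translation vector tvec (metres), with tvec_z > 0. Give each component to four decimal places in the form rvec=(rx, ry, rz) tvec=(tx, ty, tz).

Intrinsics K: fx=572.5, fy=767.2, cx=337.8, cy=241.5
Marker side s = 0.21 m; corners in marker frame (Z=0):
  M0 = (-0.1050, +0.1050, 0)
  M1 = (+0.1050, +0.1050, 0)
  M2 = (+0.1050, -0.1050, 0)
  M3 = (-0.1050, -0.1050, 0)
Detected image corners:
  c0 = (280.510342, 423.892024) px
  c1 = (457.269576, 415.846887) px
  c2 = (441.048537, 156.384694) px
  c3 = (276.867446, 193.823862) px
Planar DLT: solve 8×8 A·h = b for H (H[2,2]=1):
  H  [+591.95799 -69.71453 +358.37802]
  H  [-289.48504 +1067.02705 +294.13988]
  H  [-0.60125 -0.31633 +1.00000]
B = K⁻¹H; ‖b₁‖=1.524961, ‖b₂‖=1.524961; λ = 2/(‖b₁‖+‖b₂‖) = 0.655755, sign → tz>0 ⇒ λ=+0.655755
r₁ = λ·B[:,0] = (+0.91068,-0.12332,-0.39427); r₂ = λ·B[:,1] = (+0.04254,+0.97732,-0.20743)
r₃ = r₁×r₂ = (+0.41091,+0.17213,+0.89528); SVD([r₁ r₂ r₃]) → R = UVᵀ:
  R  [+0.91068 +0.04254 +0.41091]
  R  [-0.12332 +0.97732 +0.17213]
  R  [-0.39427 -0.20743 +0.89528]
t = (+0.02357, +0.04499, +0.65575) m
tr R = 2.783281; θ = arccos((tr R − 1)/2) = 0.469840 rad = 26.920°
axis k = ((R−Rᵀ)₃₂, (R−Rᵀ)₁₃, (R−Rᵀ)₂₁) / (2 sinθ) = (-0.419183, +0.889231, -0.183178)
rvec = θ·k = (-0.196949, +0.417797, -0.086065)

rvec=(-0.1969, 0.4178, -0.0861) tvec=(0.0236, 0.0450, 0.6558)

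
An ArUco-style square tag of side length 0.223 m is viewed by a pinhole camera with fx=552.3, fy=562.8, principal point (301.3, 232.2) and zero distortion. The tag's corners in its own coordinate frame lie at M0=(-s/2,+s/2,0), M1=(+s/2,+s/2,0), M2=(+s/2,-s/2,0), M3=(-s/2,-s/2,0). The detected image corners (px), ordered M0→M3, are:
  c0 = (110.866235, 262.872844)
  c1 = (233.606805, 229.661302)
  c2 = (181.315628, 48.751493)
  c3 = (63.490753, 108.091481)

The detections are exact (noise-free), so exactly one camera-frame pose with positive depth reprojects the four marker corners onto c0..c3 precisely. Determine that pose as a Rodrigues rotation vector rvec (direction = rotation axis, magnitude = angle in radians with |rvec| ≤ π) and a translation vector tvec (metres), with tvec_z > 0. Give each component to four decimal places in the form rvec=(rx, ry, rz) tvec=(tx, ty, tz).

rvec=(0.1385, 0.4992, -0.2544) tvec=(-0.2085, -0.0870, 0.7279)

Intrinsics K: fx=552.3, fy=562.8, cx=301.3, cy=232.2
Marker side s = 0.223 m; corners in marker frame (Z=0):
  M0 = (-0.1115, +0.1115, 0)
  M1 = (+0.1115, +0.1115, 0)
  M2 = (+0.1115, -0.1115, 0)
  M3 = (-0.1115, -0.1115, 0)
Detected image corners:
  c0 = (110.866235, 262.872844) px
  c1 = (233.606805, 229.661302) px
  c2 = (181.315628, 48.751493) px
  c3 = (63.490753, 108.091481) px
Planar DLT: solve 8×8 A·h = b for H (H[2,2]=1):
  H  [+440.52383 +236.65030 +143.07873]
  H  [-315.96518 +763.71889 +164.96734]
  H  [-0.67185 +0.09509 +1.00000]
B = K⁻¹H; ‖b₁‖=1.373822, ‖b₂‖=1.373822; λ = 2/(‖b₁‖+‖b₂‖) = 0.727896, sign → tz>0 ⇒ λ=+0.727896
r₁ = λ·B[:,0] = (+0.84737,-0.20688,-0.48904); r₂ = λ·B[:,1] = (+0.27413,+0.95920,+0.06921)
r₃ = r₁×r₂ = (+0.45477,-0.19271,+0.86951); SVD([r₁ r₂ r₃]) → R = UVᵀ:
  R  [+0.84737 +0.27413 +0.45477]
  R  [-0.20688 +0.95920 -0.19271]
  R  [-0.48904 +0.06921 +0.86951]
t = (-0.20853, -0.08696, +0.72790) m
tr R = 2.676081; θ = arccos((tr R − 1)/2) = 0.577115 rad = 33.066°
axis k = ((R−Rᵀ)₃₂, (R−Rᵀ)₁₃, (R−Rᵀ)₂₁) / (2 sinθ) = (+0.240029, +0.864913, -0.440808)
rvec = θ·k = (+0.138524, +0.499154, -0.254397)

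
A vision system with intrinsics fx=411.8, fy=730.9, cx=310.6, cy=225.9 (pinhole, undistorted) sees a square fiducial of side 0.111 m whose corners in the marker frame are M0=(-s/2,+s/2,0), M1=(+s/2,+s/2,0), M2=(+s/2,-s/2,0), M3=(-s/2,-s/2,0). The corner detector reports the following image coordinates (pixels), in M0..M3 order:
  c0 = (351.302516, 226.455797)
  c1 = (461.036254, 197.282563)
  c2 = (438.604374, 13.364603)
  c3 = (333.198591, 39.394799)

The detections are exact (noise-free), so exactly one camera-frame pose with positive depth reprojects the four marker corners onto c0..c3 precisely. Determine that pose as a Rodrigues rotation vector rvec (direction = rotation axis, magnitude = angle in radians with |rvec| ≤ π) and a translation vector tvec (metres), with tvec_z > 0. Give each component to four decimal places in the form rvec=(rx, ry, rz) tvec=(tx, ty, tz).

Intrinsics K: fx=411.8, fy=730.9, cx=310.6, cy=225.9
Marker side s = 0.111 m; corners in marker frame (Z=0):
  M0 = (-0.0555, +0.0555, 0)
  M1 = (+0.0555, +0.0555, 0)
  M2 = (+0.0555, -0.0555, 0)
  M3 = (-0.0555, -0.0555, 0)
Detected image corners:
  c0 = (351.302516, 226.455797) px
  c1 = (461.036254, 197.282563) px
  c2 = (438.604374, 13.364603) px
  c3 = (333.198591, 39.394799) px
Planar DLT: solve 8×8 A·h = b for H (H[2,2]=1):
  H  [+1006.71429 +31.98217 +396.10803]
  H  [-236.92620 +1625.66688 +117.09202]
  H  [+0.09602 -0.38056 +1.00000]
B = K⁻¹H; ‖b₁‖=2.400406, ‖b₂‖=2.400406; λ = 2/(‖b₁‖+‖b₂‖) = 0.416596, sign → tz>0 ⇒ λ=+0.416596
r₁ = λ·B[:,0] = (+0.98827,-0.14741,+0.04000); r₂ = λ·B[:,1] = (+0.15193,+0.97559,-0.15854)
r₃ = r₁×r₂ = (-0.01566,+0.16276,+0.98654); SVD([r₁ r₂ r₃]) → R = UVᵀ:
  R  [+0.98827 +0.15193 -0.01566]
  R  [-0.14741 +0.97559 +0.16276]
  R  [+0.04000 -0.15854 +0.98654]
t = (+0.08650, -0.06202, +0.41660) m
tr R = 2.950401; θ = arccos((tr R − 1)/2) = 0.223170 rad = 12.787°
axis k = ((R−Rᵀ)₃₂, (R−Rᵀ)₁₃, (R−Rᵀ)₂₁) / (2 sinθ) = (-0.725859, -0.125746, -0.676252)
rvec = θ·k = (-0.161990, -0.028063, -0.150920)

rvec=(-0.1620, -0.0281, -0.1509) tvec=(0.0865, -0.0620, 0.4166)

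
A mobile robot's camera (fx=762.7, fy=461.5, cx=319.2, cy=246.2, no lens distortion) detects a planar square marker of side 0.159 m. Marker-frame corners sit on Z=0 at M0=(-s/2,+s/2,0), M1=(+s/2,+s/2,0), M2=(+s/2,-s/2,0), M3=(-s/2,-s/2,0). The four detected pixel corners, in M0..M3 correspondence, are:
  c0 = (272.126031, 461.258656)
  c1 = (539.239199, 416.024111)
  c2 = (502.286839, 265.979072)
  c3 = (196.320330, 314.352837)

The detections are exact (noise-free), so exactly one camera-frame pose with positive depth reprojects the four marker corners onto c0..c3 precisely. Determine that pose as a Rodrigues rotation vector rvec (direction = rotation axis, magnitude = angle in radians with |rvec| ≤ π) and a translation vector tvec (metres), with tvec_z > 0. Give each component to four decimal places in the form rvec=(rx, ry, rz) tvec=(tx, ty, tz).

Intrinsics K: fx=762.7, fy=461.5, cx=319.2, cy=246.2
Marker side s = 0.159 m; corners in marker frame (Z=0):
  M0 = (-0.0795, +0.0795, 0)
  M1 = (+0.0795, +0.0795, 0)
  M2 = (+0.0795, -0.0795, 0)
  M3 = (-0.0795, -0.0795, 0)
Detected image corners:
  c0 = (272.126031, 461.258656) px
  c1 = (539.239199, 416.024111) px
  c2 = (502.286839, 265.979072) px
  c3 = (196.320330, 314.352837) px
Planar DLT: solve 8×8 A·h = b for H (H[2,2]=1):
  H  [+1842.38716 +665.76675 +380.80487]
  H  [-247.10178 +1235.49912 +369.05026]
  H  [+0.12792 +0.82763 +1.00000]
B = K⁻¹H; ‖b₁‖=2.441350, ‖b₂‖=2.441350; λ = 2/(‖b₁‖+‖b₂‖) = 0.409610, sign → tz>0 ⇒ λ=+0.409610
r₁ = λ·B[:,0] = (+0.96753,-0.24727,+0.05240); r₂ = λ·B[:,1] = (+0.21567,+0.91573,+0.33900)
r₃ = r₁×r₂ = (-0.13181,-0.31670,+0.93932); SVD([r₁ r₂ r₃]) → R = UVᵀ:
  R  [+0.96753 +0.21567 -0.13181]
  R  [-0.24727 +0.91573 -0.31670]
  R  [+0.05240 +0.33900 +0.93932]
t = (+0.03309, +0.10904, +0.40961) m
tr R = 2.822583; θ = arccos((tr R − 1)/2) = 0.424387 rad = 24.316°
axis k = ((R−Rᵀ)₃₂, (R−Rᵀ)₁₃, (R−Rᵀ)₂₁) / (2 sinθ) = (+0.796213, -0.223679, -0.562150)
rvec = θ·k = (+0.337902, -0.094926, -0.238569)

rvec=(0.3379, -0.0949, -0.2386) tvec=(0.0331, 0.1090, 0.4096)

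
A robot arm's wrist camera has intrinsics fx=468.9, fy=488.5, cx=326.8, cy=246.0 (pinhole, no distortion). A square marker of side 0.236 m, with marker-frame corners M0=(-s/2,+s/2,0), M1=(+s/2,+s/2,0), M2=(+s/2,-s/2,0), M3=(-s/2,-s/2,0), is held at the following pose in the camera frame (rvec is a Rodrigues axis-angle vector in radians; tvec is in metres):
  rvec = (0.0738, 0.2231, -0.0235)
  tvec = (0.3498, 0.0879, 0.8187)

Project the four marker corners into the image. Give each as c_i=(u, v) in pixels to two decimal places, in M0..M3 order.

Intrinsics K: fx=468.9, fy=488.5, cx=326.8, cy=246.0
Marker side s = 0.236 m; corners in marker frame (Z=0):
  M0 = (-0.1180, +0.1180, 0)
  M1 = (+0.1180, +0.1180, 0)
  M2 = (+0.1180, -0.1180, 0)
  M3 = (-0.1180, -0.1180, 0)
rvec = (0.0738, 0.2231, -0.0235), |rvec| = θ = 0.23616 rad = 13.531°
Rodrigues: sinθ=0.23397, 1−cosθ=0.02776; R = I + sinθ·[k]× + (1−cosθ)·[k]×²:
    [+0.97495 +0.03148 +0.22017]
    [-0.01509 +0.99701 -0.07573]
    [-0.22190 +0.07051 +0.97252]
t = (0.3498, 0.0879, 0.8187) m
M0: Pc = R·M0+t = (+0.23847, +0.20733, +0.85320); u = 468.9·(+0.23847)/0.85320 + 326.8 = 457.8572, v = 488.5·(+0.20733)/0.85320 + 246.0 = 364.7053
M1: Pc = R·M1+t = (+0.46856, +0.20377, +0.80084); u = 468.9·(+0.46856)/0.80084 + 326.8 = 601.1473, v = 488.5·(+0.20377)/0.80084 + 246.0 = 370.2955
M2: Pc = R·M2+t = (+0.46113, -0.03153, +0.78420); u = 468.9·(+0.46113)/0.78420 + 326.8 = 602.5268, v = 488.5·(-0.03153)/0.78420 + 246.0 = 226.3602
M3: Pc = R·M3+t = (+0.23104, -0.02797, +0.83656); u = 468.9·(+0.23104)/0.83656 + 326.8 = 456.3003, v = 488.5·(-0.02797)/0.83656 + 246.0 = 229.6689

c0=(457.86, 364.71) c1=(601.15, 370.30) c2=(602.53, 226.36) c3=(456.30, 229.67)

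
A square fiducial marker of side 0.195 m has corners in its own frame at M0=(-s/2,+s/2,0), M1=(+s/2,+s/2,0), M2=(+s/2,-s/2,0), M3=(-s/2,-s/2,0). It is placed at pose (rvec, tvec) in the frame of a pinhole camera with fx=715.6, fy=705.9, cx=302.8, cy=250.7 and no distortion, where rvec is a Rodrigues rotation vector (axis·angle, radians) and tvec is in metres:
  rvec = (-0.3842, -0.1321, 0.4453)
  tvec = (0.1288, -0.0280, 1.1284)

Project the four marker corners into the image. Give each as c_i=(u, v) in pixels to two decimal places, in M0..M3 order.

Intrinsics K: fx=715.6, fy=705.9, cx=302.8, cy=250.7
Marker side s = 0.195 m; corners in marker frame (Z=0):
  M0 = (-0.0975, +0.0975, 0)
  M1 = (+0.0975, +0.0975, 0)
  M2 = (+0.0975, -0.0975, 0)
  M3 = (-0.0975, -0.0975, 0)
rvec = (-0.3842, -0.1321, 0.4453), |rvec| = θ = 0.60279 rad = 34.537°
Rodrigues: sinθ=0.56694, 1−cosθ=0.17624; R = I + sinθ·[k]× + (1−cosθ)·[k]×²:
    [+0.89536 -0.39420 -0.20723]
    [+0.44344 +0.83222 +0.33282]
    [+0.04126 -0.38988 +0.91994]
t = (0.1288, -0.0280, 1.1284) m
M0: Pc = R·M0+t = (+0.00307, +0.00991, +1.08636); u = 715.6·(+0.00307)/1.08636 + 302.8 = 304.8210, v = 705.9·(+0.00991)/1.08636 + 250.7 = 257.1372
M1: Pc = R·M1+t = (+0.17766, +0.09638, +1.09441); u = 715.6·(+0.17766)/1.09441 + 302.8 = 418.9680, v = 705.9·(+0.09638)/1.09441 + 250.7 = 312.8635
M2: Pc = R·M2+t = (+0.25453, -0.06591, +1.17044); u = 715.6·(+0.25453)/1.17044 + 302.8 = 458.4197, v = 705.9·(-0.06591)/1.17044 + 250.7 = 210.9511
M3: Pc = R·M3+t = (+0.07994, -0.15238, +1.16239); u = 715.6·(+0.07994)/1.16239 + 302.8 = 352.0117, v = 705.9·(-0.15238)/1.16239 + 250.7 = 158.1642

c0=(304.82, 257.14) c1=(418.97, 312.86) c2=(458.42, 210.95) c3=(352.01, 158.16)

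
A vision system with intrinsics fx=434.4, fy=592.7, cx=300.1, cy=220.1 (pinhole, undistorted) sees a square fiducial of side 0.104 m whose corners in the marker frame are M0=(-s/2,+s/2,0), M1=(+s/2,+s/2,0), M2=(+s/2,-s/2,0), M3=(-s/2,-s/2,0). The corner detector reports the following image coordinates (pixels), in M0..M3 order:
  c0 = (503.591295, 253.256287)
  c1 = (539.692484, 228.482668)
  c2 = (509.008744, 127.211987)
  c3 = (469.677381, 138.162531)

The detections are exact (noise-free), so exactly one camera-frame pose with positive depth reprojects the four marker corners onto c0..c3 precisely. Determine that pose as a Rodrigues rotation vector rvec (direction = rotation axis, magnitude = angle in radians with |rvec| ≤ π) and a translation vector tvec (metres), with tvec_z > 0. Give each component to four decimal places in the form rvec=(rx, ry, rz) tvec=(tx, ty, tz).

Intrinsics K: fx=434.4, fy=592.7, cx=300.1, cy=220.1
Marker side s = 0.104 m; corners in marker frame (Z=0):
  M0 = (-0.0520, +0.0520, 0)
  M1 = (+0.0520, +0.0520, 0)
  M2 = (+0.0520, -0.0520, 0)
  M3 = (-0.0520, -0.0520, 0)
Detected image corners:
  c0 = (503.591295, 253.256287) px
  c1 = (539.692484, 228.482668) px
  c2 = (509.008744, 127.211987) px
  c3 = (469.677381, 138.162531) px
Planar DLT: solve 8×8 A·h = b for H (H[2,2]=1):
  H  [+967.15454 +208.34212 +506.49663]
  H  [+52.24240 +998.66749 +185.65971]
  H  [+1.19554 -0.20032 +1.00000]
B = K⁻¹H; ‖b₁‖=1.875446, ‖b₂‖=1.875446; λ = 2/(‖b₁‖+‖b₂‖) = 0.533206, sign → tz>0 ⇒ λ=+0.533206
r₁ = λ·B[:,0] = (+0.74675,-0.18973,+0.63747); r₂ = λ·B[:,1] = (+0.32952,+0.93809,-0.10681)
r₃ = r₁×r₂ = (-0.57774,+0.28982,+0.76304); SVD([r₁ r₂ r₃]) → R = UVᵀ:
  R  [+0.74675 +0.32952 -0.57774]
  R  [-0.18973 +0.93809 +0.28982]
  R  [+0.63747 -0.10681 +0.76304]
t = (+0.25334, -0.03098, +0.53321) m
tr R = 2.447875; θ = arccos((tr R − 1)/2) = 0.761303 rad = 43.619°
axis k = ((R−Rᵀ)₃₂, (R−Rᵀ)₁₃, (R−Rᵀ)₂₁) / (2 sinθ) = (-0.287468, -0.880757, -0.376338)
rvec = θ·k = (-0.218850, -0.670523, -0.286507)

rvec=(-0.2188, -0.6705, -0.2865) tvec=(0.2533, -0.0310, 0.5332)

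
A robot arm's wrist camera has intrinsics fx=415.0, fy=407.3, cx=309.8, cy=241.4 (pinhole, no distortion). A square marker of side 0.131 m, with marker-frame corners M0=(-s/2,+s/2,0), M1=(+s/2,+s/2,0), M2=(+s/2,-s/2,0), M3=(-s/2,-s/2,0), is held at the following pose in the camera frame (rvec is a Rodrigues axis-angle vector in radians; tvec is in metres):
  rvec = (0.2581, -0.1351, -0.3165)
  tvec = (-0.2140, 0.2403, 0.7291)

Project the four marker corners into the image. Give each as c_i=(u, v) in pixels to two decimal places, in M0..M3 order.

c0=(166.01, 418.21) c1=(236.29, 392.46) c2=(210.69, 331.66) c3=(136.45, 357.69)

Intrinsics K: fx=415.0, fy=407.3, cx=309.8, cy=241.4
Marker side s = 0.131 m; corners in marker frame (Z=0):
  M0 = (-0.0655, +0.0655, 0)
  M1 = (+0.0655, +0.0655, 0)
  M2 = (+0.0655, -0.0655, 0)
  M3 = (-0.0655, -0.0655, 0)
rvec = (0.2581, -0.1351, -0.3165), |rvec| = θ = 0.43016 rad = 24.647°
Rodrigues: sinθ=0.41702, 1−cosθ=0.09110; R = I + sinθ·[k]× + (1−cosθ)·[k]×²:
    [+0.94170 +0.28966 -0.17119]
    [-0.32400 +0.91788 -0.22916]
    [+0.09075 +0.27127 +0.95822]
t = (-0.2140, 0.2403, 0.7291) m
M0: Pc = R·M0+t = (-0.25671, +0.32164, +0.74092); u = 415.0·(-0.25671)/0.74092 + 309.8 = 166.0147, v = 407.3·(+0.32164)/0.74092 + 241.4 = 418.2135
M1: Pc = R·M1+t = (-0.13335, +0.27920, +0.75281); u = 415.0·(-0.13335)/0.75281 + 309.8 = 236.2908, v = 407.3·(+0.27920)/0.75281 + 241.4 = 392.4576
M2: Pc = R·M2+t = (-0.17129, +0.15896, +0.71728); u = 415.0·(-0.17129)/0.71728 + 309.8 = 210.6944, v = 407.3·(+0.15896)/0.71728 + 241.4 = 331.6624
M3: Pc = R·M3+t = (-0.29465, +0.20140, +0.70539); u = 415.0·(-0.29465)/0.70539 + 309.8 = 136.4466, v = 407.3·(+0.20140)/0.70539 + 241.4 = 357.6912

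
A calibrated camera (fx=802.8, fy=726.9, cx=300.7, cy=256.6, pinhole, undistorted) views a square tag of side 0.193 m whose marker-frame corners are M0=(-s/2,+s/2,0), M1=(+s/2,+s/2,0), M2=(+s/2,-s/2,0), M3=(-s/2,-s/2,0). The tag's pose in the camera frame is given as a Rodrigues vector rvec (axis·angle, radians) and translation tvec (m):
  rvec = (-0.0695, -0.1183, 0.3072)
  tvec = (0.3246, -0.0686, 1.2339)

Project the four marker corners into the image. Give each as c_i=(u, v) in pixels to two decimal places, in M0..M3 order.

c0=(435.83, 252.82) c1=(552.26, 287.56) c2=(585.70, 180.64) c3=(471.40, 144.59)

Intrinsics K: fx=802.8, fy=726.9, cx=300.7, cy=256.6
Marker side s = 0.193 m; corners in marker frame (Z=0):
  M0 = (-0.0965, +0.0965, 0)
  M1 = (+0.0965, +0.0965, 0)
  M2 = (+0.0965, -0.0965, 0)
  M3 = (-0.0965, -0.0965, 0)
rvec = (-0.0695, -0.1183, 0.3072), |rvec| = θ = 0.33645 rad = 19.277°
Rodrigues: sinθ=0.33014, 1−cosθ=0.05607; R = I + sinθ·[k]× + (1−cosθ)·[k]×²:
    [+0.94633 -0.29736 -0.12666]
    [+0.30551 +0.95087 +0.05020]
    [+0.10551 -0.08620 +0.99068]
t = (0.3246, -0.0686, 1.2339) m
M0: Pc = R·M0+t = (+0.20458, -0.00632, +1.21540); u = 802.8·(+0.20458)/1.21540 + 300.7 = 435.8323, v = 726.9·(-0.00632)/1.21540 + 256.6 = 252.8183
M1: Pc = R·M1+t = (+0.38722, +0.05264, +1.23576); u = 802.8·(+0.38722)/1.23576 + 300.7 = 552.2563, v = 726.9·(+0.05264)/1.23576 + 256.6 = 287.5639
M2: Pc = R·M2+t = (+0.44462, -0.13088, +1.25240); u = 802.8·(+0.44462)/1.25240 + 300.7 = 585.7032, v = 726.9·(-0.13088)/1.25240 + 256.6 = 180.6383
M3: Pc = R·M3+t = (+0.26198, -0.18984, +1.23204); u = 802.8·(+0.26198)/1.23204 + 300.7 = 471.4041, v = 726.9·(-0.18984)/1.23204 + 256.6 = 144.5946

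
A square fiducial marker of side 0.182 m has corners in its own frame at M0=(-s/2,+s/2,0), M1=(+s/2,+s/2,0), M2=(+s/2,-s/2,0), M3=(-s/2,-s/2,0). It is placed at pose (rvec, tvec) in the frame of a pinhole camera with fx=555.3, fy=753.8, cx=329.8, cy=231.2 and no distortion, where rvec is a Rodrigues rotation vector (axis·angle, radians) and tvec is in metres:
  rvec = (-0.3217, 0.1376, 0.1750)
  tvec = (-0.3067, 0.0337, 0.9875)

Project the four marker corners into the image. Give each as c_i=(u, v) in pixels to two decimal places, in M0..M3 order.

Intrinsics K: fx=555.3, fy=753.8, cx=329.8, cy=231.2
Marker side s = 0.182 m; corners in marker frame (Z=0):
  M0 = (-0.0910, +0.0910, 0)
  M1 = (+0.0910, +0.0910, 0)
  M2 = (+0.0910, -0.0910, 0)
  M3 = (-0.0910, -0.0910, 0)
rvec = (-0.3217, 0.1376, 0.1750), |rvec| = θ = 0.39122 rad = 22.415°
Rodrigues: sinθ=0.38131, 1−cosθ=0.07555; R = I + sinθ·[k]× + (1−cosθ)·[k]×²:
    [+0.97554 -0.19242 +0.10633]
    [+0.14872 +0.93379 +0.32544]
    [-0.16191 -0.30167 +0.93956]
t = (-0.3067, 0.0337, 0.9875) m
M0: Pc = R·M0+t = (-0.41298, +0.10514, +0.97478); u = 555.3·(-0.41298)/0.97478 + 329.8 = 94.5370, v = 753.8·(+0.10514)/0.97478 + 231.2 = 312.5063
M1: Pc = R·M1+t = (-0.23544, +0.13221, +0.94531); u = 555.3·(-0.23544)/0.94531 + 329.8 = 191.4989, v = 753.8·(+0.13221)/0.94531 + 231.2 = 336.6239
M2: Pc = R·M2+t = (-0.20042, -0.03774, +1.00022); u = 555.3·(-0.20042)/1.00022 + 329.8 = 218.5333, v = 753.8·(-0.03774)/1.00022 + 231.2 = 202.7564
M3: Pc = R·M3+t = (-0.37796, -0.06481, +1.02969); u = 555.3·(-0.37796)/1.02969 + 329.8 = 125.9679, v = 753.8·(-0.06481)/1.02969 + 231.2 = 183.7558

c0=(94.54, 312.51) c1=(191.50, 336.62) c2=(218.53, 202.76) c3=(125.97, 183.76)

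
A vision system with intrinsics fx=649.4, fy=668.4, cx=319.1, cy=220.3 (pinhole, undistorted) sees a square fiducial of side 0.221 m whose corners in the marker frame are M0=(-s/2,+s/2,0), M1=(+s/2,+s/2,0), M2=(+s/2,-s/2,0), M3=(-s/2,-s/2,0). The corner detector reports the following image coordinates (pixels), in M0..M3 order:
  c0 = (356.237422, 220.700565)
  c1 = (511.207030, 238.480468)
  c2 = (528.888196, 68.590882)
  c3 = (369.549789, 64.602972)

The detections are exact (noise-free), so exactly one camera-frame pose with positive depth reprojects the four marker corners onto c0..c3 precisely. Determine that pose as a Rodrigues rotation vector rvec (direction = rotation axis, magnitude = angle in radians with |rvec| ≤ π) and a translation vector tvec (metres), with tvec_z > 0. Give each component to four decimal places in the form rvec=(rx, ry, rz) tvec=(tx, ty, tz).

Intrinsics K: fx=649.4, fy=668.4, cx=319.1, cy=220.3
Marker side s = 0.221 m; corners in marker frame (Z=0):
  M0 = (-0.1105, +0.1105, 0)
  M1 = (+0.1105, +0.1105, 0)
  M2 = (+0.1105, -0.1105, 0)
  M3 = (-0.1105, -0.1105, 0)
Detected image corners:
  c0 = (356.237422, 220.700565) px
  c1 = (511.207030, 238.480468) px
  c2 = (528.888196, 68.590882) px
  c3 = (369.549789, 64.602972) px
Planar DLT: solve 8×8 A·h = b for H (H[2,2]=1):
  H  [+539.39952 -31.08636 +438.02055]
  H  [-8.01720 +749.13924 +148.64756]
  H  [-0.38872 +0.08746 +1.00000]
B = K⁻¹H; ‖b₁‖=1.099226, ‖b₂‖=1.099226; λ = 2/(‖b₁‖+‖b₂‖) = 0.909731, sign → tz>0 ⇒ λ=+0.909731
r₁ = λ·B[:,0] = (+0.92940,+0.10564,-0.35363); r₂ = λ·B[:,1] = (-0.08264,+0.99340,+0.07956)
r₃ = r₁×r₂ = (+0.35970,-0.04472,+0.93199); SVD([r₁ r₂ r₃]) → R = UVᵀ:
  R  [+0.92940 -0.08264 +0.35970]
  R  [+0.10564 +0.99340 -0.04472]
  R  [-0.35363 +0.07956 +0.93199]
t = (+0.16659, -0.09752, +0.90973) m
tr R = 2.854793; θ = arccos((tr R − 1)/2) = 0.383405 rad = 21.967°
axis k = ((R−Rᵀ)₃₂, (R−Rᵀ)₁₃, (R−Rᵀ)₂₁) / (2 sinθ) = (+0.166120, +0.953451, +0.251666)
rvec = θ·k = (+0.063691, +0.365558, +0.096490)

rvec=(0.0637, 0.3656, 0.0965) tvec=(0.1666, -0.0975, 0.9097)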